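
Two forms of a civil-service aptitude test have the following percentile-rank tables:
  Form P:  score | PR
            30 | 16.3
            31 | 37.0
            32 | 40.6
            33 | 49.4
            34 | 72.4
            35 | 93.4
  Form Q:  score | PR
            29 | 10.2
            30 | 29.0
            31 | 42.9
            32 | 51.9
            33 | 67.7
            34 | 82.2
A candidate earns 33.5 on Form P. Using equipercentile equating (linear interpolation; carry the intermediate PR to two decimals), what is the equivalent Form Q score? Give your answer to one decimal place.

32.6

PR of 33.5 on Form P: 49.4 + (33.5 − 33)/(34 − 33) × (72.4 − 49.4) = 60.90
On Form Q, PR 60.90 falls between score 32 (PR 51.9) and 33 (PR 67.7).
Interpolate: 32 + (60.90 − 51.9)/(67.7 − 51.9) × (33 − 32) = 32.6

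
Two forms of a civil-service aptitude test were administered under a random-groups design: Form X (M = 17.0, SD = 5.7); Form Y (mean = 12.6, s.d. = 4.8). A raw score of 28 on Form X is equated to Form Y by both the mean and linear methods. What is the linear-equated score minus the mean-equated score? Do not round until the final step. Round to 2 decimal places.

-1.74

Mean-equated: 28 + (12.6 − 17.0) = 23.60
Linear-equated: (4.8/5.7)(28 − 17.0) + 12.6 = 21.863
Difference = 21.863 − 23.60 = -1.74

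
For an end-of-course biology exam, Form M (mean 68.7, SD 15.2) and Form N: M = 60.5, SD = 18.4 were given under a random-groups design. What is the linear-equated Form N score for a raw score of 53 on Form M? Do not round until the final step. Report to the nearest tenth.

41.5

Linear equating: y = (SD_Y/SD_X)(x − M_X) + M_Y
y = (18.4/15.2)(53 − 68.7) + 60.5
y = 1.210526 × -15.7 + 60.5 = -19.0053 + 60.5 = 41.5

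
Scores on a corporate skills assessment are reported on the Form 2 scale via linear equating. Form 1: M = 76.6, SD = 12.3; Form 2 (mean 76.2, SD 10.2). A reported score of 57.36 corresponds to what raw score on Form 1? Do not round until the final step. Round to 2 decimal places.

53.88

Invert y = (SD_Y/SD_X)(x − M_X) + M_Y:
x = (SD_X/SD_Y)(y − M_Y) + M_X = (12.3/10.2)(57.36 − 76.2) + 76.6
x = 1.205882 × -18.840 + 76.6 = 53.88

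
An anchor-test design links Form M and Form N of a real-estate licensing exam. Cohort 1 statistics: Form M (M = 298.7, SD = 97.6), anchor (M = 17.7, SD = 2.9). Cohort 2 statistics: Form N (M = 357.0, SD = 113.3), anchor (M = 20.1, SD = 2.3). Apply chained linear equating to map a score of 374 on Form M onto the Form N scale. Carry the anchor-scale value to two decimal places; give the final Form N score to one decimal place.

349.1

Form M → anchor (Cohort 1): v = (2.9/97.6)(374 − 298.7) + 17.7 = 19.94
anchor → Form N (Cohort 2): y = (113.3/2.3)(19.94 − 20.1) + 357.0 = 349.1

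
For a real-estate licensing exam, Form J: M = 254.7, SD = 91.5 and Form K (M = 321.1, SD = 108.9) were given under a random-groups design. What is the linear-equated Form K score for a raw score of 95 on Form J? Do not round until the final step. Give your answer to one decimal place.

131.0

Linear equating: y = (SD_Y/SD_X)(x − M_X) + M_Y
y = (108.9/91.5)(95 − 254.7) + 321.1
y = 1.190164 × -159.7 + 321.1 = -190.0692 + 321.1 = 131.0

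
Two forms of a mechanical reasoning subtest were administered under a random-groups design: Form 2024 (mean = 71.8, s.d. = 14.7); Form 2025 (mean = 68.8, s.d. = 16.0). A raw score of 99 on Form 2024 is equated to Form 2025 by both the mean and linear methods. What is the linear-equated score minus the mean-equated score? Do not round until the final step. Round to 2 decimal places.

2.41

Mean-equated: 99 + (68.8 − 71.8) = 96.00
Linear-equated: (16.0/14.7)(99 − 71.8) + 68.8 = 98.405
Difference = 98.405 − 96.00 = 2.41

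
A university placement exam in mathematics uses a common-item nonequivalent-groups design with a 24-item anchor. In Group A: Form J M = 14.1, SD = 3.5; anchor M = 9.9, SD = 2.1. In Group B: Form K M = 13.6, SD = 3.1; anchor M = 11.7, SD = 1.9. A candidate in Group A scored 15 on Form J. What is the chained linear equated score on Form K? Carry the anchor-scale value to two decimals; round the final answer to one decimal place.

11.5

Form J → anchor (Group A): v = (2.1/3.5)(15 − 14.1) + 9.9 = 10.44
anchor → Form K (Group B): y = (3.1/1.9)(10.44 − 11.7) + 13.6 = 11.5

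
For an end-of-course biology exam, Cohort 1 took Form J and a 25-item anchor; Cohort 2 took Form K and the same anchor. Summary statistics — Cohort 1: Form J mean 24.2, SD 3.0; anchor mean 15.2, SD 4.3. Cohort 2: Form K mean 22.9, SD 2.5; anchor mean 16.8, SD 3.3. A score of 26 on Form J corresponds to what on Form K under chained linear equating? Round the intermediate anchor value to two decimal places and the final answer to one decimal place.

Form J → anchor (Cohort 1): v = (4.3/3.0)(26 − 24.2) + 15.2 = 17.78
anchor → Form K (Cohort 2): y = (2.5/3.3)(17.78 − 16.8) + 22.9 = 23.6

23.6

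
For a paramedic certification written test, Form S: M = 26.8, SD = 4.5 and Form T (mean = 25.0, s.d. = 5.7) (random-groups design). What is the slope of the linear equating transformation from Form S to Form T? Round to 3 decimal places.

A = SD_Y / SD_X = 5.7 / 4.5 = 1.267

1.267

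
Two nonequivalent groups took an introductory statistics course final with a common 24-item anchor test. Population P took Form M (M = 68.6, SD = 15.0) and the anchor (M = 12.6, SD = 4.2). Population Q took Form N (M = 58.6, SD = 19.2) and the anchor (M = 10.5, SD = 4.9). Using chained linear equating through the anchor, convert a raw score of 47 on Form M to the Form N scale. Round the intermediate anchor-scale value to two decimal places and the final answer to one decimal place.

Form M → anchor (Population P): v = (4.2/15.0)(47 − 68.6) + 12.6 = 6.55
anchor → Form N (Population Q): y = (19.2/4.9)(6.55 − 10.5) + 58.6 = 43.1

43.1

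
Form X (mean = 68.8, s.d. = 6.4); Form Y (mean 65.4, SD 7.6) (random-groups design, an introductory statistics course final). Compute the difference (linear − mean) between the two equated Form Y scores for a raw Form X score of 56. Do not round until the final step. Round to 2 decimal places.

-2.40

Mean-equated: 56 + (65.4 − 68.8) = 52.60
Linear-equated: (7.6/6.4)(56 − 68.8) + 65.4 = 50.200
Difference = 50.200 − 52.60 = -2.40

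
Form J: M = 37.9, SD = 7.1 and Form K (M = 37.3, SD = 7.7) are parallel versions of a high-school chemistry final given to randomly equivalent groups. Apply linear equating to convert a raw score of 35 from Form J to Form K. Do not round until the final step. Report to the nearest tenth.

34.2

Linear equating: y = (SD_Y/SD_X)(x − M_X) + M_Y
y = (7.7/7.1)(35 − 37.9) + 37.3
y = 1.084507 × -2.9 + 37.3 = -3.1451 + 37.3 = 34.2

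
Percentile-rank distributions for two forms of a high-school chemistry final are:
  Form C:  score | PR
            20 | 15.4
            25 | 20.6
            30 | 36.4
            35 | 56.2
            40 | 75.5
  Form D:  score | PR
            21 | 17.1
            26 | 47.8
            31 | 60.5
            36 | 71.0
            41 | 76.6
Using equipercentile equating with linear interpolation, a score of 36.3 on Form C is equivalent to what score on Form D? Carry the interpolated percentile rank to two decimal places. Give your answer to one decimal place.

PR of 36.3 on Form C: 56.2 + (36.3 − 35)/(40 − 35) × (75.5 − 56.2) = 61.22
On Form D, PR 61.22 falls between score 31 (PR 60.5) and 36 (PR 71.0).
Interpolate: 31 + (61.22 − 60.5)/(71.0 − 60.5) × (36 − 31) = 31.3

31.3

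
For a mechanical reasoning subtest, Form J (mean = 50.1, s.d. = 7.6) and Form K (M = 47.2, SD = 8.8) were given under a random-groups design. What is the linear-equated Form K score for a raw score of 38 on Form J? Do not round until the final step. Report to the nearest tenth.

33.2

Linear equating: y = (SD_Y/SD_X)(x − M_X) + M_Y
y = (8.8/7.6)(38 − 50.1) + 47.2
y = 1.157895 × -12.1 + 47.2 = -14.0105 + 47.2 = 33.2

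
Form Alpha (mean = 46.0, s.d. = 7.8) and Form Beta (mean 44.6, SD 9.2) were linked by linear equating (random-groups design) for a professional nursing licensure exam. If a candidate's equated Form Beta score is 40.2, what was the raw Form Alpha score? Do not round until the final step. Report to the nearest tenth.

Invert y = (SD_Y/SD_X)(x − M_X) + M_Y:
x = (SD_X/SD_Y)(y − M_Y) + M_X = (7.8/9.2)(40.2 − 44.6) + 46.0
x = 0.847826 × -4.400 + 46.0 = 42.3

42.3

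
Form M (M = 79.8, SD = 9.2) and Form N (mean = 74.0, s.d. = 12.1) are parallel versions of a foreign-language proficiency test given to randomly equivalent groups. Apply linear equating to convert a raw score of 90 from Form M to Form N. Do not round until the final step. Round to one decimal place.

Linear equating: y = (SD_Y/SD_X)(x − M_X) + M_Y
y = (12.1/9.2)(90 − 79.8) + 74.0
y = 1.315217 × 10.2 + 74.0 = 13.4152 + 74.0 = 87.4

87.4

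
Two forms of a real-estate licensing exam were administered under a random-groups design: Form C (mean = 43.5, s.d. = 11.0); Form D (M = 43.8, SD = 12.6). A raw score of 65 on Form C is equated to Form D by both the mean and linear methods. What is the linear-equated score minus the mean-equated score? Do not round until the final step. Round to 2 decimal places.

Mean-equated: 65 + (43.8 − 43.5) = 65.30
Linear-equated: (12.6/11.0)(65 − 43.5) + 43.8 = 68.427
Difference = 68.427 − 65.30 = 3.13

3.13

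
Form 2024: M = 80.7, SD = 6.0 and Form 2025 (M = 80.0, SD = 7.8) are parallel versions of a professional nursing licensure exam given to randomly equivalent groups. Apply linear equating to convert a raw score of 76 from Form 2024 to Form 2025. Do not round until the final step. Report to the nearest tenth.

73.9

Linear equating: y = (SD_Y/SD_X)(x − M_X) + M_Y
y = (7.8/6.0)(76 − 80.7) + 80.0
y = 1.300000 × -4.7 + 80.0 = -6.1100 + 80.0 = 73.9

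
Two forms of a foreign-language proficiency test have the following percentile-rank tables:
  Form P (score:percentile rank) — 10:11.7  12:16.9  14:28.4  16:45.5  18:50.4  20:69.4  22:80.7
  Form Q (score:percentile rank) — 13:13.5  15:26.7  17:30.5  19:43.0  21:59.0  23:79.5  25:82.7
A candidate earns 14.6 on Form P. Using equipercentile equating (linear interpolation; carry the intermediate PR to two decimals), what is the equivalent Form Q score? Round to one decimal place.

PR of 14.6 on Form P: 28.4 + (14.6 − 14)/(16 − 14) × (45.5 − 28.4) = 33.53
On Form Q, PR 33.53 falls between score 17 (PR 30.5) and 19 (PR 43.0).
Interpolate: 17 + (33.53 − 30.5)/(43.0 − 30.5) × (19 − 17) = 17.5

17.5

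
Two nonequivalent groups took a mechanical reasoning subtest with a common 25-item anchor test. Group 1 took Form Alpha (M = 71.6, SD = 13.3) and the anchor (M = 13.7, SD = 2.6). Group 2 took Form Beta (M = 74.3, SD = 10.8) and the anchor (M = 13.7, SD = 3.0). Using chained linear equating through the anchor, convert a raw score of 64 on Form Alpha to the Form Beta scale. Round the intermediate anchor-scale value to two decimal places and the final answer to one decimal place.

Form Alpha → anchor (Group 1): v = (2.6/13.3)(64 − 71.6) + 13.7 = 12.21
anchor → Form Beta (Group 2): y = (10.8/3.0)(12.21 − 13.7) + 74.3 = 68.9

68.9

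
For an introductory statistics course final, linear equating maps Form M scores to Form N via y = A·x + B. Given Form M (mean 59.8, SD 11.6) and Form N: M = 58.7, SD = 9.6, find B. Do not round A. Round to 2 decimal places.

A = SD_Y / SD_X = 9.6 / 11.6 = 0.827586
B = M_Y − A·M_X = 58.7 − 0.827586 × 59.8 = 9.21

9.21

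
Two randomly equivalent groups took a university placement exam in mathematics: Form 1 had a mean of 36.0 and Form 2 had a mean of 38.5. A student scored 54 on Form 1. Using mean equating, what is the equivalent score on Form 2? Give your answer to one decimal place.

56.5

Mean equating: y = x + (M_Y − M_X) = 54 + (38.5 − 36.0) = 56.5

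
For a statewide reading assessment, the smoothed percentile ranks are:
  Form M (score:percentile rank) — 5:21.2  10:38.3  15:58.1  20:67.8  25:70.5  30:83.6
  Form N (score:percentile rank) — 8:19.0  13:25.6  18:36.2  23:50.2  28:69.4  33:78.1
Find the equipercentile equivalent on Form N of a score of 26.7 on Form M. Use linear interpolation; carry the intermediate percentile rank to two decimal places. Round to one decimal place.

31.2

PR of 26.7 on Form M: 70.5 + (26.7 − 25)/(30 − 25) × (83.6 − 70.5) = 74.95
On Form N, PR 74.95 falls between score 28 (PR 69.4) and 33 (PR 78.1).
Interpolate: 28 + (74.95 − 69.4)/(78.1 − 69.4) × (33 − 28) = 31.2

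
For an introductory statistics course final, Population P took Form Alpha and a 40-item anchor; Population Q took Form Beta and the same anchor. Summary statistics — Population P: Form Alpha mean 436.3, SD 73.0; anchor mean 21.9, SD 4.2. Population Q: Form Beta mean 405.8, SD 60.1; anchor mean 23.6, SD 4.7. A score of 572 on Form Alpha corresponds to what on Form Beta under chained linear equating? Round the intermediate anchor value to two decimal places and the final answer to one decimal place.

Form Alpha → anchor (Population P): v = (4.2/73.0)(572 − 436.3) + 21.9 = 29.71
anchor → Form Beta (Population Q): y = (60.1/4.7)(29.71 − 23.6) + 405.8 = 483.9

483.9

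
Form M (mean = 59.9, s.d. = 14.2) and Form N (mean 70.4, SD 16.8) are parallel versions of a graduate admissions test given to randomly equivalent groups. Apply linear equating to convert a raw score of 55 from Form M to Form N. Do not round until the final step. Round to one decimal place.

64.6

Linear equating: y = (SD_Y/SD_X)(x − M_X) + M_Y
y = (16.8/14.2)(55 − 59.9) + 70.4
y = 1.183099 × -4.9 + 70.4 = -5.7972 + 70.4 = 64.6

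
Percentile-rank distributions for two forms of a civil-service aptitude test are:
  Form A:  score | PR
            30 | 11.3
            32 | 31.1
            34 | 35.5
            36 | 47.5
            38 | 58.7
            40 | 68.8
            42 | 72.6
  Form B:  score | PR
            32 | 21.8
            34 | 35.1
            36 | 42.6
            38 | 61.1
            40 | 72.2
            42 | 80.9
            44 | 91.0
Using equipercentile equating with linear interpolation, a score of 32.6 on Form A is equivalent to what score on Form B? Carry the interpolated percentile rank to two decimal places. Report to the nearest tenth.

33.6

PR of 32.6 on Form A: 31.1 + (32.6 − 32)/(34 − 32) × (35.5 − 31.1) = 32.42
On Form B, PR 32.42 falls between score 32 (PR 21.8) and 34 (PR 35.1).
Interpolate: 32 + (32.42 − 21.8)/(35.1 − 21.8) × (34 − 32) = 33.6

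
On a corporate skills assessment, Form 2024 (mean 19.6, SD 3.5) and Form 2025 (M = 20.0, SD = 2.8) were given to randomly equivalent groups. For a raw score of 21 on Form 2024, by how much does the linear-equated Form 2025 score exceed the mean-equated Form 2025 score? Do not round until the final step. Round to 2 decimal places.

-0.28

Mean-equated: 21 + (20.0 − 19.6) = 21.40
Linear-equated: (2.8/3.5)(21 − 19.6) + 20.0 = 21.120
Difference = 21.120 − 21.40 = -0.28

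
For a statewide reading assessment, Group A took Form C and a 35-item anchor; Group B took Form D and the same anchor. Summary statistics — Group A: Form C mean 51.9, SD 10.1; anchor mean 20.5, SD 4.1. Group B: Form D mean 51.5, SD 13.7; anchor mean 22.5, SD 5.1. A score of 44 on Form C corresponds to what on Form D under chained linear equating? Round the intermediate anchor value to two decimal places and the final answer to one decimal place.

37.5

Form C → anchor (Group A): v = (4.1/10.1)(44 − 51.9) + 20.5 = 17.29
anchor → Form D (Group B): y = (13.7/5.1)(17.29 − 22.5) + 51.5 = 37.5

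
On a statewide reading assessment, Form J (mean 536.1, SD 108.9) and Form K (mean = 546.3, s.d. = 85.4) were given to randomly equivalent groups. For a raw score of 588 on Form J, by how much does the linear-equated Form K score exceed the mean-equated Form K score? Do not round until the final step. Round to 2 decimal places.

-11.20

Mean-equated: 588 + (546.3 − 536.1) = 598.20
Linear-equated: (85.4/108.9)(588 − 536.1) + 546.3 = 587.000
Difference = 587.000 − 598.20 = -11.20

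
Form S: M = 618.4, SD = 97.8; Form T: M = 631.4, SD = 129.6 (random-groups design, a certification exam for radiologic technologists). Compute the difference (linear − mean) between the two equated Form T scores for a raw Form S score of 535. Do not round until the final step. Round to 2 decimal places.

Mean-equated: 535 + (631.4 − 618.4) = 548.00
Linear-equated: (129.6/97.8)(535 − 618.4) + 631.4 = 520.882
Difference = 520.882 − 548.00 = -27.12

-27.12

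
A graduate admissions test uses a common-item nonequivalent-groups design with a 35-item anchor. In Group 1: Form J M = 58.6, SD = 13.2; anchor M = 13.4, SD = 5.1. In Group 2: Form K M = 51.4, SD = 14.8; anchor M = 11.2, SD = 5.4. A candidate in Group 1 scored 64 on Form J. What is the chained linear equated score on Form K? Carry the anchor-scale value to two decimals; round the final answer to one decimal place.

Form J → anchor (Group 1): v = (5.1/13.2)(64 − 58.6) + 13.4 = 15.49
anchor → Form K (Group 2): y = (14.8/5.4)(15.49 − 11.2) + 51.4 = 63.2

63.2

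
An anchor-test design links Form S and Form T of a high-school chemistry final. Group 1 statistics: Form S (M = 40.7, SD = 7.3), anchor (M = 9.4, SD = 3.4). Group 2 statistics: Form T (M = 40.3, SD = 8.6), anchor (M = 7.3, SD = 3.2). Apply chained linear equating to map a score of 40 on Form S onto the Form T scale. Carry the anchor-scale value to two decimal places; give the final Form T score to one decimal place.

Form S → anchor (Group 1): v = (3.4/7.3)(40 − 40.7) + 9.4 = 9.07
anchor → Form T (Group 2): y = (8.6/3.2)(9.07 − 7.3) + 40.3 = 45.1

45.1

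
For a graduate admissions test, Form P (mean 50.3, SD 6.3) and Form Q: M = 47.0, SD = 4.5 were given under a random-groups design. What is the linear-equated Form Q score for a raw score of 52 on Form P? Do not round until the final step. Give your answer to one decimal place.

Linear equating: y = (SD_Y/SD_X)(x − M_X) + M_Y
y = (4.5/6.3)(52 − 50.3) + 47.0
y = 0.714286 × 1.7 + 47.0 = 1.2143 + 47.0 = 48.2

48.2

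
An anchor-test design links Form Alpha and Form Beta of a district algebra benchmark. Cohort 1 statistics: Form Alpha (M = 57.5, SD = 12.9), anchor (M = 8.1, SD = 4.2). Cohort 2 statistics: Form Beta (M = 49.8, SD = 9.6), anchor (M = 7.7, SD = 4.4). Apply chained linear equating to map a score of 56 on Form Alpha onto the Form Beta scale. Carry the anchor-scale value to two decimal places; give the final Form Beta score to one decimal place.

Form Alpha → anchor (Cohort 1): v = (4.2/12.9)(56 − 57.5) + 8.1 = 7.61
anchor → Form Beta (Cohort 2): y = (9.6/4.4)(7.61 − 7.7) + 49.8 = 49.6

49.6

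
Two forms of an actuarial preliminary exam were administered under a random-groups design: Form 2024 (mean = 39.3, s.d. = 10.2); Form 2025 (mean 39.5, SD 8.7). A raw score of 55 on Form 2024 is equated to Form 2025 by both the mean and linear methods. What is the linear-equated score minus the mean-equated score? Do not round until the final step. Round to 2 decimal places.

-2.31

Mean-equated: 55 + (39.5 − 39.3) = 55.20
Linear-equated: (8.7/10.2)(55 − 39.3) + 39.5 = 52.891
Difference = 52.891 − 55.20 = -2.31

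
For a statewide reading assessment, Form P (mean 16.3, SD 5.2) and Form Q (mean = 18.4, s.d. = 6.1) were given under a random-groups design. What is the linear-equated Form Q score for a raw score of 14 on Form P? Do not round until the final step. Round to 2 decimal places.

Linear equating: y = (SD_Y/SD_X)(x − M_X) + M_Y
y = (6.1/5.2)(14 − 16.3) + 18.4
y = 1.173077 × -2.3 + 18.4 = -2.6981 + 18.4 = 15.70

15.70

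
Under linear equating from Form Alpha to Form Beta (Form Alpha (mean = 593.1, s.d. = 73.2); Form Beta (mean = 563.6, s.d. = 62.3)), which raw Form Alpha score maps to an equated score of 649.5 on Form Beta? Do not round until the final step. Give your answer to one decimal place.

694.0

Invert y = (SD_Y/SD_X)(x − M_X) + M_Y:
x = (SD_X/SD_Y)(y − M_Y) + M_X = (73.2/62.3)(649.5 − 563.6) + 593.1
x = 1.174960 × 85.900 + 593.1 = 694.0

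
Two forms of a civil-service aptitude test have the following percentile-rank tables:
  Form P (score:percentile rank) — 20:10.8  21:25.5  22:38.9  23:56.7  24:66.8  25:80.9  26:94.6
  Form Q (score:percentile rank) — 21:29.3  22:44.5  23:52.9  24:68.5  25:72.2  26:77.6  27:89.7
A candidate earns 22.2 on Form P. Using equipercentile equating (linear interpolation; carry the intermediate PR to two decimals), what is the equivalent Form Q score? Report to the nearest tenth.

PR of 22.2 on Form P: 38.9 + (22.2 − 22)/(23 − 22) × (56.7 − 38.9) = 42.46
On Form Q, PR 42.46 falls between score 21 (PR 29.3) and 22 (PR 44.5).
Interpolate: 21 + (42.46 − 29.3)/(44.5 − 29.3) × (22 − 21) = 21.9

21.9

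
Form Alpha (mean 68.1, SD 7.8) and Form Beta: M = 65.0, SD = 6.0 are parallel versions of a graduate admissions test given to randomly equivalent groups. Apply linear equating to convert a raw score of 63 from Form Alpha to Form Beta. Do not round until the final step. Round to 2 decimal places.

Linear equating: y = (SD_Y/SD_X)(x − M_X) + M_Y
y = (6.0/7.8)(63 − 68.1) + 65.0
y = 0.769231 × -5.1 + 65.0 = -3.9231 + 65.0 = 61.08

61.08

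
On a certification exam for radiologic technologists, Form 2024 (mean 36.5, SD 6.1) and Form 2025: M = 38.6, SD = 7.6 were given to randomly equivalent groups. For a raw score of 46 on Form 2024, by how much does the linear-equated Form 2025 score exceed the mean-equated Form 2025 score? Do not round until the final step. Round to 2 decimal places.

Mean-equated: 46 + (38.6 − 36.5) = 48.10
Linear-equated: (7.6/6.1)(46 − 36.5) + 38.6 = 50.436
Difference = 50.436 − 48.10 = 2.34

2.34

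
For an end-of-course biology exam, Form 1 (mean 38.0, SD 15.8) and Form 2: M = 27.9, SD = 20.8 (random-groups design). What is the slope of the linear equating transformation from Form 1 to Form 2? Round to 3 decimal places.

1.316

A = SD_Y / SD_X = 20.8 / 15.8 = 1.316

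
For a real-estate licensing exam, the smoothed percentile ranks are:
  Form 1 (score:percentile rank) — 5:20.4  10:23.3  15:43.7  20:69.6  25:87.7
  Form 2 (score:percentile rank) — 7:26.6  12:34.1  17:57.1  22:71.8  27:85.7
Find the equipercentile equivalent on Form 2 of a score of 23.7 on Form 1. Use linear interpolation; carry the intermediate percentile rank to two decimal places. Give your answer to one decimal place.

26.0

PR of 23.7 on Form 1: 69.6 + (23.7 − 20)/(25 − 20) × (87.7 − 69.6) = 82.99
On Form 2, PR 82.99 falls between score 22 (PR 71.8) and 27 (PR 85.7).
Interpolate: 22 + (82.99 − 71.8)/(85.7 − 71.8) × (27 − 22) = 26.0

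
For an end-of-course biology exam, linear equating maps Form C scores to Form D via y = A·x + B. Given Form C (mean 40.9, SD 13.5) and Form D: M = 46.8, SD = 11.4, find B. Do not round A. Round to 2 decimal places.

12.26

A = SD_Y / SD_X = 11.4 / 13.5 = 0.844444
B = M_Y − A·M_X = 46.8 − 0.844444 × 40.9 = 12.26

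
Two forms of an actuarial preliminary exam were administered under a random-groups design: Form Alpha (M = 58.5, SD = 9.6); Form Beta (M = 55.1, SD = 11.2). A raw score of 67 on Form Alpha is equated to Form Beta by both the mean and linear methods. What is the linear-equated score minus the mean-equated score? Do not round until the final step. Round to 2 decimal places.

Mean-equated: 67 + (55.1 − 58.5) = 63.60
Linear-equated: (11.2/9.6)(67 − 58.5) + 55.1 = 65.017
Difference = 65.017 − 63.60 = 1.42

1.42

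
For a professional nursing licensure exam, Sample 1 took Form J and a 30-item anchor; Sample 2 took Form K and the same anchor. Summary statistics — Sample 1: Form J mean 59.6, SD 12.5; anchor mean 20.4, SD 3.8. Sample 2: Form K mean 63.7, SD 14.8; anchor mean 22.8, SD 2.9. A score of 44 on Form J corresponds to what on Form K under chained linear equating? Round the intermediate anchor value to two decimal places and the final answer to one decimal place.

27.3

Form J → anchor (Sample 1): v = (3.8/12.5)(44 − 59.6) + 20.4 = 15.66
anchor → Form K (Sample 2): y = (14.8/2.9)(15.66 − 22.8) + 63.7 = 27.3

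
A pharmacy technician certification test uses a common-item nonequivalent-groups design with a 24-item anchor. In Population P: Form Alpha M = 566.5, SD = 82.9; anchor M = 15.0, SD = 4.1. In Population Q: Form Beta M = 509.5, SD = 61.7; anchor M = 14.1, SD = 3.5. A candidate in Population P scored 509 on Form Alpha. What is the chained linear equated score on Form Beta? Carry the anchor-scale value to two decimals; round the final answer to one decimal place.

475.3

Form Alpha → anchor (Population P): v = (4.1/82.9)(509 − 566.5) + 15.0 = 12.16
anchor → Form Beta (Population Q): y = (61.7/3.5)(12.16 − 14.1) + 509.5 = 475.3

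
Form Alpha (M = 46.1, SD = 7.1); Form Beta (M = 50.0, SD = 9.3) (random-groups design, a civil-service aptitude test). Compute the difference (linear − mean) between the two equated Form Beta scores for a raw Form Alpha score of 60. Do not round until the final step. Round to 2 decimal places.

4.31

Mean-equated: 60 + (50.0 − 46.1) = 63.90
Linear-equated: (9.3/7.1)(60 − 46.1) + 50.0 = 68.207
Difference = 68.207 − 63.90 = 4.31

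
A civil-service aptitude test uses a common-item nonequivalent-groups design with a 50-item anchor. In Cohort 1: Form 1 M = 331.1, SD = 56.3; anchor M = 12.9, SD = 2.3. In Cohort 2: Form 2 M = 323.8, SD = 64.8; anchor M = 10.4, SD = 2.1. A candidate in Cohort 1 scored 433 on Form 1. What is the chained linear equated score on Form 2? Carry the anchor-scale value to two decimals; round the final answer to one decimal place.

Form 1 → anchor (Cohort 1): v = (2.3/56.3)(433 − 331.1) + 12.9 = 17.06
anchor → Form 2 (Cohort 2): y = (64.8/2.1)(17.06 − 10.4) + 323.8 = 529.3

529.3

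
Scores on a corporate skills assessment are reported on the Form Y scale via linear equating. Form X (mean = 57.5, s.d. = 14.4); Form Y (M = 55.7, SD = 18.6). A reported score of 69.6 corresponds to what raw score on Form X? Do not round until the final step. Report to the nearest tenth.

Invert y = (SD_Y/SD_X)(x − M_X) + M_Y:
x = (SD_X/SD_Y)(y − M_Y) + M_X = (14.4/18.6)(69.6 − 55.7) + 57.5
x = 0.774194 × 13.900 + 57.5 = 68.3

68.3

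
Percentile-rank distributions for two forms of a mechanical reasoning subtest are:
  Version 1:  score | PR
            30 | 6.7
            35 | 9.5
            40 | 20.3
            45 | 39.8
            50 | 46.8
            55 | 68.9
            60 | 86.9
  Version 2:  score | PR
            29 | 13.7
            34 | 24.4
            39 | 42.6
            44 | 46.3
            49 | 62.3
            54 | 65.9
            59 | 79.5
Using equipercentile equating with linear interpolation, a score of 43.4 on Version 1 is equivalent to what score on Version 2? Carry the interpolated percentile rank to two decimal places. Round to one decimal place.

PR of 43.4 on Version 1: 20.3 + (43.4 − 40)/(45 − 40) × (39.8 − 20.3) = 33.56
On Version 2, PR 33.56 falls between score 34 (PR 24.4) and 39 (PR 42.6).
Interpolate: 34 + (33.56 − 24.4)/(42.6 − 24.4) × (39 − 34) = 36.5

36.5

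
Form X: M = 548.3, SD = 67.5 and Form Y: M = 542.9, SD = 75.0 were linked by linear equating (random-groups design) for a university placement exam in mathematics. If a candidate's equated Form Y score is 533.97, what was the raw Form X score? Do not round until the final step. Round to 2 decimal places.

Invert y = (SD_Y/SD_X)(x − M_X) + M_Y:
x = (SD_X/SD_Y)(y − M_Y) + M_X = (67.5/75.0)(533.97 − 542.9) + 548.3
x = 0.900000 × -8.930 + 548.3 = 540.26

540.26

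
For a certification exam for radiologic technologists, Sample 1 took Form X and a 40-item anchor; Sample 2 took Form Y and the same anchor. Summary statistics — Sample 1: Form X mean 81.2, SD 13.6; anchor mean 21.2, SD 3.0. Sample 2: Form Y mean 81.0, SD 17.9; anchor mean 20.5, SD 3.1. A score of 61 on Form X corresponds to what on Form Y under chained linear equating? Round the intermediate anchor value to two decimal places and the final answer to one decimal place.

Form X → anchor (Sample 1): v = (3.0/13.6)(61 − 81.2) + 21.2 = 16.74
anchor → Form Y (Sample 2): y = (17.9/3.1)(16.74 − 20.5) + 81.0 = 59.3

59.3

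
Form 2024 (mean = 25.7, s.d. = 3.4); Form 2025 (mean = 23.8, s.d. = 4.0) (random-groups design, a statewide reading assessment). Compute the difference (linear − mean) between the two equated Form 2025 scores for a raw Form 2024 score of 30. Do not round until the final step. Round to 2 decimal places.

Mean-equated: 30 + (23.8 − 25.7) = 28.10
Linear-equated: (4.0/3.4)(30 − 25.7) + 23.8 = 28.859
Difference = 28.859 − 28.10 = 0.76

0.76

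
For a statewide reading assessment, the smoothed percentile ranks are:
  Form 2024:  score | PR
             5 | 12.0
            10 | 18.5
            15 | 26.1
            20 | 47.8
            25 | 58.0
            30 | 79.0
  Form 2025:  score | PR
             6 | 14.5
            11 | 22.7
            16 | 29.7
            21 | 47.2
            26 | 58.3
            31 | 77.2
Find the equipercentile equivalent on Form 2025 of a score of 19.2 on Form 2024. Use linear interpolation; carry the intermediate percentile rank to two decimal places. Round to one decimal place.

PR of 19.2 on Form 2024: 26.1 + (19.2 − 15)/(20 − 15) × (47.8 − 26.1) = 44.33
On Form 2025, PR 44.33 falls between score 16 (PR 29.7) and 21 (PR 47.2).
Interpolate: 16 + (44.33 − 29.7)/(47.2 − 29.7) × (21 − 16) = 20.2

20.2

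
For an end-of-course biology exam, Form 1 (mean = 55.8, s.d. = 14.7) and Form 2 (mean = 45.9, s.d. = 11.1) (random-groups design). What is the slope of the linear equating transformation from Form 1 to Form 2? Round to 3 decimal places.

0.755

A = SD_Y / SD_X = 11.1 / 14.7 = 0.755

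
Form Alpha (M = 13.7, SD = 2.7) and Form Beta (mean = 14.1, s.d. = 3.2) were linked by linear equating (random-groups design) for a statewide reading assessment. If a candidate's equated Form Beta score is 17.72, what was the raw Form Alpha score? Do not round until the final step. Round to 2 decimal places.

Invert y = (SD_Y/SD_X)(x − M_X) + M_Y:
x = (SD_X/SD_Y)(y − M_Y) + M_X = (2.7/3.2)(17.72 − 14.1) + 13.7
x = 0.843750 × 3.620 + 13.7 = 16.75

16.75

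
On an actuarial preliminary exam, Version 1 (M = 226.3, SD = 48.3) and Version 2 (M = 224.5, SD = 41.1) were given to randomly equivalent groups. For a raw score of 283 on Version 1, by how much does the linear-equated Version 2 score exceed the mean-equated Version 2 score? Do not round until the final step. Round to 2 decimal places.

Mean-equated: 283 + (224.5 − 226.3) = 281.20
Linear-equated: (41.1/48.3)(283 − 226.3) + 224.5 = 272.748
Difference = 272.748 − 281.20 = -8.45

-8.45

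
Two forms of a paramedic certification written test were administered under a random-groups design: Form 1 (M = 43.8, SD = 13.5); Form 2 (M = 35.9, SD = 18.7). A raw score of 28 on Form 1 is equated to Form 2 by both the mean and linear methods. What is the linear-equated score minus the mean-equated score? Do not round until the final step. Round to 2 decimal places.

-6.09

Mean-equated: 28 + (35.9 − 43.8) = 20.10
Linear-equated: (18.7/13.5)(28 − 43.8) + 35.9 = 14.014
Difference = 14.014 − 20.10 = -6.09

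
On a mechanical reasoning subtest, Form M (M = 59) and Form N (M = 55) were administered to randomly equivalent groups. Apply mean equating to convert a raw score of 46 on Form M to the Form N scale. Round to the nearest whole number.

42

Mean equating: y = x + (M_Y − M_X) = 46 + (55 − 59) = 42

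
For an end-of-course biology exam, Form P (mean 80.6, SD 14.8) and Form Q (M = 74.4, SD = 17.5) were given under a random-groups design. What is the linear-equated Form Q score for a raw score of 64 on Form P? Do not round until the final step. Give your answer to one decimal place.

Linear equating: y = (SD_Y/SD_X)(x − M_X) + M_Y
y = (17.5/14.8)(64 − 80.6) + 74.4
y = 1.182432 × -16.6 + 74.4 = -19.6284 + 74.4 = 54.8

54.8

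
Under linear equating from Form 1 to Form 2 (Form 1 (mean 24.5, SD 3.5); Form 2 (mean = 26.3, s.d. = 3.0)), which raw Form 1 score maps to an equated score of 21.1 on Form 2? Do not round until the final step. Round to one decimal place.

18.4

Invert y = (SD_Y/SD_X)(x − M_X) + M_Y:
x = (SD_X/SD_Y)(y − M_Y) + M_X = (3.5/3.0)(21.1 − 26.3) + 24.5
x = 1.166667 × -5.200 + 24.5 = 18.4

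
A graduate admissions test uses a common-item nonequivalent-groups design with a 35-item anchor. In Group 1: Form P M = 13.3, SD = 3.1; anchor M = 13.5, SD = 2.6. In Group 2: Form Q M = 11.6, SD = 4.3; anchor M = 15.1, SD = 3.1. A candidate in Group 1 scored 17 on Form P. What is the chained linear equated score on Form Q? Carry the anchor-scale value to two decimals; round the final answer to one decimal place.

13.7

Form P → anchor (Group 1): v = (2.6/3.1)(17 − 13.3) + 13.5 = 16.60
anchor → Form Q (Group 2): y = (4.3/3.1)(16.60 − 15.1) + 11.6 = 13.7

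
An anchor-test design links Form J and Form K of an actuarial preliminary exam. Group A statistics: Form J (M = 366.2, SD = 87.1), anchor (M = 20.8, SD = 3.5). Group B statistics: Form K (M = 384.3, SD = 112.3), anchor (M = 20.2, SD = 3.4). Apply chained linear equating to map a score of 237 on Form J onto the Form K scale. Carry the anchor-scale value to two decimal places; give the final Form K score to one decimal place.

232.7

Form J → anchor (Group A): v = (3.5/87.1)(237 − 366.2) + 20.8 = 15.61
anchor → Form K (Group B): y = (112.3/3.4)(15.61 − 20.2) + 384.3 = 232.7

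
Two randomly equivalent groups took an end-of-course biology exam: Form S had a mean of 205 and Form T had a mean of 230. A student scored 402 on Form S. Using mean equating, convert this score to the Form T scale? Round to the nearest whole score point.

Mean equating: y = x + (M_Y − M_X) = 402 + (230 − 205) = 427

427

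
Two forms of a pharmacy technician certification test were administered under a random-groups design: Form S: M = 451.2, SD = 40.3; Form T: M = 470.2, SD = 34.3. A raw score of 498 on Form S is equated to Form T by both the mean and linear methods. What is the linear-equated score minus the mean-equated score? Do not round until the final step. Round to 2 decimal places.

Mean-equated: 498 + (470.2 − 451.2) = 517.00
Linear-equated: (34.3/40.3)(498 − 451.2) + 470.2 = 510.032
Difference = 510.032 − 517.00 = -6.97

-6.97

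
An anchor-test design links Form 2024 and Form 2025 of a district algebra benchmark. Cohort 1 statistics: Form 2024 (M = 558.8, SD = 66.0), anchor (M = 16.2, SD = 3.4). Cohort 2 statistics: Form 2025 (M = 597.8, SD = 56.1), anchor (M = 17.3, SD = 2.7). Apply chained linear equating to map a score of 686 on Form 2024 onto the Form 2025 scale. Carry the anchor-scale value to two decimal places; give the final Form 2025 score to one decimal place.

Form 2024 → anchor (Cohort 1): v = (3.4/66.0)(686 − 558.8) + 16.2 = 22.75
anchor → Form 2025 (Cohort 2): y = (56.1/2.7)(22.75 − 17.3) + 597.8 = 711.0

711.0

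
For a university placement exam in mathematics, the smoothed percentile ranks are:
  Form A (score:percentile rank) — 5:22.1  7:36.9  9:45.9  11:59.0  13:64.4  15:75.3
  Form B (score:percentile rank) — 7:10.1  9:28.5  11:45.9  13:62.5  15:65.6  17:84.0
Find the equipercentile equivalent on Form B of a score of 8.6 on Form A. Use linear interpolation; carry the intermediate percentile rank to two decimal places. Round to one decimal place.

10.8

PR of 8.6 on Form A: 36.9 + (8.6 − 7)/(9 − 7) × (45.9 − 36.9) = 44.10
On Form B, PR 44.10 falls between score 9 (PR 28.5) and 11 (PR 45.9).
Interpolate: 9 + (44.10 − 28.5)/(45.9 − 28.5) × (11 − 9) = 10.8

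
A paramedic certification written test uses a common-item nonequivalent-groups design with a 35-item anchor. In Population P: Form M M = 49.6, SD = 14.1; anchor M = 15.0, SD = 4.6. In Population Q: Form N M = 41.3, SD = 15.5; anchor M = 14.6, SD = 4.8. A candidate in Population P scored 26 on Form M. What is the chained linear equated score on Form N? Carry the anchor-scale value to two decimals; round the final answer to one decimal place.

Form M → anchor (Population P): v = (4.6/14.1)(26 − 49.6) + 15.0 = 7.30
anchor → Form N (Population Q): y = (15.5/4.8)(7.30 − 14.6) + 41.3 = 17.7

17.7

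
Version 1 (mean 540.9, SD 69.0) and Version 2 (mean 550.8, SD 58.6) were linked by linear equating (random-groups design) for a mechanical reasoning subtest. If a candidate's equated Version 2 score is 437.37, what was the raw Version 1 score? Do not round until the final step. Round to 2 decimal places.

Invert y = (SD_Y/SD_X)(x − M_X) + M_Y:
x = (SD_X/SD_Y)(y − M_Y) + M_X = (69.0/58.6)(437.37 − 550.8) + 540.9
x = 1.177474 × -113.430 + 540.9 = 407.34

407.34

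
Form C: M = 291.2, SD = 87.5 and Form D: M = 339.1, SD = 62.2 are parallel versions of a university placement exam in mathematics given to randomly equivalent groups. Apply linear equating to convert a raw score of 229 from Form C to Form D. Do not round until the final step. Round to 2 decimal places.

294.88

Linear equating: y = (SD_Y/SD_X)(x − M_X) + M_Y
y = (62.2/87.5)(229 − 291.2) + 339.1
y = 0.710857 × -62.2 + 339.1 = -44.2153 + 339.1 = 294.88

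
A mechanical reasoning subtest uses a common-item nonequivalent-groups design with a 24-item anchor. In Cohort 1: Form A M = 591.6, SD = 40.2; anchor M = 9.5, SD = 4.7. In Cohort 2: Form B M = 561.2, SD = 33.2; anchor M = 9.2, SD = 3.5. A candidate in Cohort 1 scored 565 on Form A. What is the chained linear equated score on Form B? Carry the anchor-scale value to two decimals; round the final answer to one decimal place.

Form A → anchor (Cohort 1): v = (4.7/40.2)(565 − 591.6) + 9.5 = 6.39
anchor → Form B (Cohort 2): y = (33.2/3.5)(6.39 − 9.2) + 561.2 = 534.5

534.5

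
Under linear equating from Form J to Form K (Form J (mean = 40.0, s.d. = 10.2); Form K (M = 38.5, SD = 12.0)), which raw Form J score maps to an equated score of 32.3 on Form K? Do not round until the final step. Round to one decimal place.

34.7

Invert y = (SD_Y/SD_X)(x − M_X) + M_Y:
x = (SD_X/SD_Y)(y − M_Y) + M_X = (10.2/12.0)(32.3 − 38.5) + 40.0
x = 0.850000 × -6.200 + 40.0 = 34.7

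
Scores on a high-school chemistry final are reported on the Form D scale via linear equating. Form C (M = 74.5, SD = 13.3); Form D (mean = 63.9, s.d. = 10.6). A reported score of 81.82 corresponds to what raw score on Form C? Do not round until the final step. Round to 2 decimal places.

Invert y = (SD_Y/SD_X)(x − M_X) + M_Y:
x = (SD_X/SD_Y)(y − M_Y) + M_X = (13.3/10.6)(81.82 − 63.9) + 74.5
x = 1.254717 × 17.920 + 74.5 = 96.98

96.98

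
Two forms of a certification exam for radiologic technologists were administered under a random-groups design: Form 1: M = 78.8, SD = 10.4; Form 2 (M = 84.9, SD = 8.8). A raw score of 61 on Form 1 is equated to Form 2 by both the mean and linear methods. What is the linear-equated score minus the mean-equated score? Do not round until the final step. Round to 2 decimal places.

Mean-equated: 61 + (84.9 − 78.8) = 67.10
Linear-equated: (8.8/10.4)(61 − 78.8) + 84.9 = 69.838
Difference = 69.838 − 67.10 = 2.74

2.74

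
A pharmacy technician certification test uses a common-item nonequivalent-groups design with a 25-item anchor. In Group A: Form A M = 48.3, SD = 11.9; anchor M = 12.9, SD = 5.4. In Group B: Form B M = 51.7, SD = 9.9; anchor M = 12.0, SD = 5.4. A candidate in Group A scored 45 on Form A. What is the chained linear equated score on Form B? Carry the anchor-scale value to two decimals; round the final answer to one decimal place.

Form A → anchor (Group A): v = (5.4/11.9)(45 − 48.3) + 12.9 = 11.40
anchor → Form B (Group B): y = (9.9/5.4)(11.40 − 12.0) + 51.7 = 50.6

50.6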